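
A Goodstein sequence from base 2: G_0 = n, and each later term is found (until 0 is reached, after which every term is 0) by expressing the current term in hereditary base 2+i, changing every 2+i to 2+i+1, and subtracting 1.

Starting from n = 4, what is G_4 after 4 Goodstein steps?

83

4 —HB2→ 2^2 —bump→ 3^3 = 27 —(−1)→ 26
26 —HB3→ 2·3^2 + 2·3 + 2 —bump→ 2·4^2 + 2·4 + 2 = 42 —(−1)→ 41
41 —HB4→ 2·4^2 + 2·4 + 1 —bump→ 2·5^2 + 2·5 + 1 = 61 —(−1)→ 60
60 —HB5→ 2·5^2 + 2·5 —bump→ 2·6^2 + 2·6 = 84 —(−1)→ 83
83 —HB6→ 2·6^2 + 6 + 5 —bump→ 2·7^2 + 7 + 5 = 110 —(−1)→ 109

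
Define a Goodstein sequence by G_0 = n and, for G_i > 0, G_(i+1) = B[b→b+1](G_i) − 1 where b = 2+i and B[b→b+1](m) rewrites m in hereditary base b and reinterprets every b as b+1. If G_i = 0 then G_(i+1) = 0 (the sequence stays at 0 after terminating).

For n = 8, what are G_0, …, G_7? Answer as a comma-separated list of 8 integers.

8, 80, 553, 6310, 93395, 1647195, 33554571, 774841151

8 —HB2→ 2^(2 + 1) —bump→ 3^(3 + 1) = 81 —(−1)→ 80
80 —HB3→ 2·3^3 + 2·3^2 + 2·3 + 2 —bump→ 2·4^4 + 2·4^2 + 2·4 + 2 = 554 —(−1)→ 553
553 —HB4→ 2·4^4 + 2·4^2 + 2·4 + 1 —bump→ 2·5^5 + 2·5^2 + 2·5 + 1 = 6311 —(−1)→ 6310
6310 —HB5→ 2·5^5 + 2·5^2 + 2·5 —bump→ 2·6^6 + 2·6^2 + 2·6 = 93396 —(−1)→ 93395
93395 —HB6→ 2·6^6 + 2·6^2 + 6 + 5 —bump→ 2·7^7 + 2·7^2 + 7 + 5 = 1647196 —(−1)→ 1647195
1647195 —HB7→ 2·7^7 + 2·7^2 + 7 + 4 —bump→ 2·8^8 + 2·8^2 + 8 + 4 = 33554572 —(−1)→ 33554571
33554571 —HB8→ 2·8^8 + 2·8^2 + 8 + 3 —bump→ 2·9^9 + 2·9^2 + 9 + 3 = 774841152 —(−1)→ 774841151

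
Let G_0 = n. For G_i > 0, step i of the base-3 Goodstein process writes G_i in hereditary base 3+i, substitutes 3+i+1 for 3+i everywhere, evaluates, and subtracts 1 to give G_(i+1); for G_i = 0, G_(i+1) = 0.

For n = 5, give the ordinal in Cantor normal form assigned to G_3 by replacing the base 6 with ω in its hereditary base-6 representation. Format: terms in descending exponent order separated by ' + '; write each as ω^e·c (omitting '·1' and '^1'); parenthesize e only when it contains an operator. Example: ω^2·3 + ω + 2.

(0) 5|_3 = 3 + 2 ↦ 4 + 2|_4 = 6 ⇒ 5
(1) 5|_4 = 4 + 1 ↦ 5 + 1|_5 = 6 ⇒ 5
(2) 5|_5 = 5 ↦ 6|_6 = 6 ⇒ 5
(3) 5|_6 = 5 ↦ 5|_7 = 5 ⇒ 4

5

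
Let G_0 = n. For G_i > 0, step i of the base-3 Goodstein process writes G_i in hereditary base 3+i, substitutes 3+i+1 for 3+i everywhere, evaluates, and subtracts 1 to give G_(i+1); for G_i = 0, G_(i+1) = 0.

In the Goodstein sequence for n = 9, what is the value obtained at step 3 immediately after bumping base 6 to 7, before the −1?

22

step 0: 9 = 3^2; sub 4 for 3: 4^2; = 16; G_1 = 16−1 = 15
step 1: 15 = 3·4 + 3; sub 5 for 4: 3·5 + 3; = 18; G_2 = 18−1 = 17
step 2: 17 = 3·5 + 2; sub 6 for 5: 3·6 + 2; = 20; G_3 = 20−1 = 19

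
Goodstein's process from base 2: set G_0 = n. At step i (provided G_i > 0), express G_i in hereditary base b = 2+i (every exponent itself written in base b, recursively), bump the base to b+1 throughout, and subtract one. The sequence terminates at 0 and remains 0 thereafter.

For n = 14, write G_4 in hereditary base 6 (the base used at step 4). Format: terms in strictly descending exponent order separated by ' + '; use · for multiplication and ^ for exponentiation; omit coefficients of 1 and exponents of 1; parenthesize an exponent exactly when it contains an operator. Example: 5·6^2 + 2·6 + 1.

14 —HB2→ 2^(2 + 1) + 2^2 + 2 —bump→ 3^(3 + 1) + 3^3 + 3 = 111 —(−1)→ 110
110 —HB3→ 3^(3 + 1) + 3^3 + 2 —bump→ 4^(4 + 1) + 4^4 + 2 = 1282 —(−1)→ 1281
1281 —HB4→ 4^(4 + 1) + 4^4 + 1 —bump→ 5^(5 + 1) + 5^5 + 1 = 18751 —(−1)→ 18750
18750 —HB5→ 5^(5 + 1) + 5^5 —bump→ 6^(6 + 1) + 6^6 = 326592 —(−1)→ 326591
326591 —HB6→ 6^(6 + 1) + 5·6^5 + 5·6^4 + 5·6^3 + 5·6^2 + 5·6 + 5 —bump→ 7^(7 + 1) + 5·7^5 + 5·7^4 + 5·7^3 + 5·7^2 + 5·7 + 5 = 5862841 —(−1)→ 5862840

6^(6 + 1) + 5·6^5 + 5·6^4 + 5·6^3 + 5·6^2 + 5·6 + 5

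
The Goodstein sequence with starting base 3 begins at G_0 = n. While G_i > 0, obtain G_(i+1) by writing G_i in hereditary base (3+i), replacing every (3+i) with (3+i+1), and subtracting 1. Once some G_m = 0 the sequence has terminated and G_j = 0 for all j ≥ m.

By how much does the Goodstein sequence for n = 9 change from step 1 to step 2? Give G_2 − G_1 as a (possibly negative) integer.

2

[0] 9 ≡ 3^2 (base 3). Lift 4: 16. −1: 15.
[1] 15 ≡ 3·4 + 3 (base 4). Lift 5: 18. −1: 17.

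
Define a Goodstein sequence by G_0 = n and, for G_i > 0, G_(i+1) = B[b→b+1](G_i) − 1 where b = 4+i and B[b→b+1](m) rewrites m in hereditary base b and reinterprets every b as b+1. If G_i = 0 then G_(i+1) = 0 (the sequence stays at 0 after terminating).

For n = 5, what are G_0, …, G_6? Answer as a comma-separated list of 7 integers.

step 0: 5 = 4 + 1; sub 5 for 4: 5 + 1; = 6; G_1 = 6−1 = 5
step 1: 5 = 5; sub 6 for 5: 6; = 6; G_2 = 6−1 = 5
step 2: 5 = 5; sub 7 for 6: 5; = 5; G_3 = 5−1 = 4
step 3: 4 = 4; sub 8 for 7: 4; = 4; G_4 = 4−1 = 3
step 4: 3 = 3; sub 9 for 8: 3; = 3; G_5 = 3−1 = 2
step 5: 2 = 2; sub 10 for 9: 2; = 2; G_6 = 2−1 = 1

5, 5, 5, 4, 3, 2, 1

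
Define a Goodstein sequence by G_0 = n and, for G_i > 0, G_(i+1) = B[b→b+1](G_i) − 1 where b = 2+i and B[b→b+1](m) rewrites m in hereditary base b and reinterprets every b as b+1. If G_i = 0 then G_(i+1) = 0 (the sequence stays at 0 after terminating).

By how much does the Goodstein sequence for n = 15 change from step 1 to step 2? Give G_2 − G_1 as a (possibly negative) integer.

i=0: 15 = 2^(2 + 1) + 2^2 + 2 + 1 (b=2); 2→3: 3^(3 + 1) + 3^3 + 3 + 1 = 112; 112−1 = 111
i=1: 111 = 3^(3 + 1) + 3^3 + 3 (b=3); 3→4: 4^(4 + 1) + 4^4 + 4 = 1284; 1284−1 = 1283

1172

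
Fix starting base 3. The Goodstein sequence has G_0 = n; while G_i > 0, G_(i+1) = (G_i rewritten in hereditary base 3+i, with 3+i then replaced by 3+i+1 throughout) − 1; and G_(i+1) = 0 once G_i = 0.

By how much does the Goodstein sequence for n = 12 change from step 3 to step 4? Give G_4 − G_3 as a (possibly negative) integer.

step 0: 12 = 3^2 + 3; sub 4 for 3: 4^2 + 4; = 20; G_1 = 20−1 = 19
step 1: 19 = 4^2 + 3; sub 5 for 4: 5^2 + 3; = 28; G_2 = 28−1 = 27
step 2: 27 = 5^2 + 2; sub 6 for 5: 6^2 + 2; = 38; G_3 = 38−1 = 37
step 3: 37 = 6^2 + 1; sub 7 for 6: 7^2 + 1; = 50; G_4 = 50−1 = 49

12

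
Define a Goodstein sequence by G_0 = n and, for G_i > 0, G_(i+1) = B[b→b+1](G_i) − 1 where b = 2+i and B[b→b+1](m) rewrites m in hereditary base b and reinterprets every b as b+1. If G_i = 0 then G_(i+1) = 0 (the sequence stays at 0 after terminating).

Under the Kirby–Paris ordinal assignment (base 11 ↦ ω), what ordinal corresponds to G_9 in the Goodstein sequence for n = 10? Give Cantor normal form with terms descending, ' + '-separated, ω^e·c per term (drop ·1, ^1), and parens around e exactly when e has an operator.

G_0=10  [base 2] 2^(2 + 1) + 2  →[2↦3]→  3^(3 + 1) + 3 = 84  −1 ⇒ G_1=83
G_1=83  [base 3] 3^(3 + 1) + 2  →[3↦4]→  4^(4 + 1) + 2 = 1026  −1 ⇒ G_2=1025
G_2=1025  [base 4] 4^(4 + 1) + 1  →[4↦5]→  5^(5 + 1) + 1 = 15626  −1 ⇒ G_3=15625
G_3=15625  [base 5] 5^(5 + 1)  →[5↦6]→  6^(6 + 1) = 279936  −1 ⇒ G_4=279935
G_4=279935  [base 6] 5·6^6 + 5·6^5 + 5·6^4 + 5·6^3 + 5·6^2 + 5·6 + 5  →[6↦7]→  5·7^7 + 5·7^5 + 5·7^4 + 5·7^3 + 5·7^2 + 5·7 + 5 = 4215755  −1 ⇒ G_5=4215754
G_5=4215754  [base 7] 5·7^7 + 5·7^5 + 5·7^4 + 5·7^3 + 5·7^2 + 5·7 + 4  →[7↦8]→  5·8^8 + 5·8^5 + 5·8^4 + 5·8^3 + 5·8^2 + 5·8 + 4 = 84073324  −1 ⇒ G_6=84073323
G_6=84073323  [base 8] 5·8^8 + 5·8^5 + 5·8^4 + 5·8^3 + 5·8^2 + 5·8 + 3  →[8↦9]→  5·9^9 + 5·9^5 + 5·9^4 + 5·9^3 + 5·9^2 + 5·9 + 3 = 1937434593  −1 ⇒ G_7=1937434592
G_7=1937434592  [base 9] 5·9^9 + 5·9^5 + 5·9^4 + 5·9^3 + 5·9^2 + 5·9 + 2  →[9↦10]→  5·10^10 + 5·10^5 + 5·10^4 + 5·10^3 + 5·10^2 + 5·10 + 2 = 50000555552  −1 ⇒ G_8=50000555551
G_8=50000555551  [base 10] 5·10^10 + 5·10^5 + 5·10^4 + 5·10^3 + 5·10^2 + 5·10 + 1  →[10↦11]→  5·11^11 + 5·11^5 + 5·11^4 + 5·11^3 + 5·11^2 + 5·11 + 1 = 1426559238831  −1 ⇒ G_9=1426559238830

ω^ω·5 + ω^5·5 + ω^4·5 + ω^3·5 + ω^2·5 + ω·5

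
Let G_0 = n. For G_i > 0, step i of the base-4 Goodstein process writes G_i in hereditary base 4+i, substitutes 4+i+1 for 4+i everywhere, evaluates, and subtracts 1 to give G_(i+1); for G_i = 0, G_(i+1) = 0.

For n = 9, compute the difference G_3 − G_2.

(0) 9|_4 = 2·4 + 1 ↦ 2·5 + 1|_5 = 11 ⇒ 10
(1) 10|_5 = 2·5 ↦ 2·6|_6 = 12 ⇒ 11
(2) 11|_6 = 6 + 5 ↦ 7 + 5|_7 = 12 ⇒ 11

0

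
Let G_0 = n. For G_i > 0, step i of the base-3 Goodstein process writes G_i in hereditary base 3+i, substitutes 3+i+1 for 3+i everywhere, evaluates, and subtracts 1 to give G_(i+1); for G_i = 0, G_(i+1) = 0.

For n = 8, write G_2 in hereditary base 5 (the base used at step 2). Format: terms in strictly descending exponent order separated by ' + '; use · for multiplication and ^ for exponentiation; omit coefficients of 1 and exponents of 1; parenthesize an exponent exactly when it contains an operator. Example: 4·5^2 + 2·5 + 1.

(0) 8|_3 = 2·3 + 2 ↦ 2·4 + 2|_4 = 10 ⇒ 9
(1) 9|_4 = 2·4 + 1 ↦ 2·5 + 1|_5 = 11 ⇒ 10
(2) 10|_5 = 2·5 ↦ 2·6|_6 = 12 ⇒ 11

2·5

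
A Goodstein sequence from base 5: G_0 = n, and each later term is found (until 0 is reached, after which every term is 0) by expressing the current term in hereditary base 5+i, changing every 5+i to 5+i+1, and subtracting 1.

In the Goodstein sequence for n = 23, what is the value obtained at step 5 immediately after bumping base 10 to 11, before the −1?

40

G_0=23  [base 5] 4·5 + 3  →[5↦6]→  4·6 + 3 = 27  −1 ⇒ G_1=26
G_1=26  [base 6] 4·6 + 2  →[6↦7]→  4·7 + 2 = 30  −1 ⇒ G_2=29
G_2=29  [base 7] 4·7 + 1  →[7↦8]→  4·8 + 1 = 33  −1 ⇒ G_3=32
G_3=32  [base 8] 4·8  →[8↦9]→  4·9 = 36  −1 ⇒ G_4=35
G_4=35  [base 9] 3·9 + 8  →[9↦10]→  3·10 + 8 = 38  −1 ⇒ G_5=37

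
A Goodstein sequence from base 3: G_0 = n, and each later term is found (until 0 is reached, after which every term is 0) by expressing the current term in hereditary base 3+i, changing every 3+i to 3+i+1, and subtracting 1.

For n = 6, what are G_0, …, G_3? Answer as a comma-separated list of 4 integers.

[0] 6 ≡ 2·3 (base 3). Lift 4: 8. −1: 7.
[1] 7 ≡ 4 + 3 (base 4). Lift 5: 8. −1: 7.
[2] 7 ≡ 5 + 2 (base 5). Lift 6: 8. −1: 7.

6, 7, 7, 7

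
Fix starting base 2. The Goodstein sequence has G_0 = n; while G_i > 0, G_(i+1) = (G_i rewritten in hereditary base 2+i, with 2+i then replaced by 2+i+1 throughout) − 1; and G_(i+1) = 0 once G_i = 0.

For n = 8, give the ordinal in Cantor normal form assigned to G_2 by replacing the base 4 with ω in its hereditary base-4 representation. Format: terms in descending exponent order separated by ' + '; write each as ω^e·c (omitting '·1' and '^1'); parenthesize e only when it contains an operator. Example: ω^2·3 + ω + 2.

(0) 8|_2 = 2^(2 + 1) ↦ 3^(3 + 1)|_3 = 81 ⇒ 80
(1) 80|_3 = 2·3^3 + 2·3^2 + 2·3 + 2 ↦ 2·4^4 + 2·4^2 + 2·4 + 2|_4 = 554 ⇒ 553
(2) 553|_4 = 2·4^4 + 2·4^2 + 2·4 + 1 ↦ 2·5^5 + 2·5^2 + 2·5 + 1|_5 = 6311 ⇒ 6310

ω^ω·2 + ω^2·2 + ω·2 + 1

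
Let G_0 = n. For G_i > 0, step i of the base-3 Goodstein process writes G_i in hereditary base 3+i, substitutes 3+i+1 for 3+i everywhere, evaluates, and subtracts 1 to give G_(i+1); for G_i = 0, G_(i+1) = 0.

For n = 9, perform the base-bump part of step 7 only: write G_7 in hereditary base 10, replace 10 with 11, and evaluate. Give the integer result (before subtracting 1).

G_0=9  [base 3] 3^2  →[3↦4]→  4^2 = 16  −1 ⇒ G_1=15
G_1=15  [base 4] 3·4 + 3  →[4↦5]→  3·5 + 3 = 18  −1 ⇒ G_2=17
G_2=17  [base 5] 3·5 + 2  →[5↦6]→  3·6 + 2 = 20  −1 ⇒ G_3=19
G_3=19  [base 6] 3·6 + 1  →[6↦7]→  3·7 + 1 = 22  −1 ⇒ G_4=21
G_4=21  [base 7] 3·7  →[7↦8]→  3·8 = 24  −1 ⇒ G_5=23
G_5=23  [base 8] 2·8 + 7  →[8↦9]→  2·9 + 7 = 25  −1 ⇒ G_6=24
G_6=24  [base 9] 2·9 + 6  →[9↦10]→  2·10 + 6 = 26  −1 ⇒ G_7=25
G_7=25  [base 10] 2·10 + 5  →[10↦11]→  2·11 + 5 = 27  −1 ⇒ G_8=26

27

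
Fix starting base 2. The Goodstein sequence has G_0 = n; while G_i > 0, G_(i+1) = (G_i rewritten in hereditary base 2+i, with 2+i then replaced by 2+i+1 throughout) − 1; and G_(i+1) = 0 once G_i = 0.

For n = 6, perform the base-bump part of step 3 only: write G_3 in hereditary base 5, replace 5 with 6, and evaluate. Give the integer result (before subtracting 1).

46656

G_0 = 6. HB_2(6) = 2^2 + 2. Bump = 30. G_1 = 29.
G_1 = 29. HB_3(29) = 3^3 + 2. Bump = 258. G_2 = 257.
G_2 = 257. HB_4(257) = 4^4 + 1. Bump = 3126. G_3 = 3125.
G_3 = 3125. HB_5(3125) = 5^5. Bump = 46656. G_4 = 46655.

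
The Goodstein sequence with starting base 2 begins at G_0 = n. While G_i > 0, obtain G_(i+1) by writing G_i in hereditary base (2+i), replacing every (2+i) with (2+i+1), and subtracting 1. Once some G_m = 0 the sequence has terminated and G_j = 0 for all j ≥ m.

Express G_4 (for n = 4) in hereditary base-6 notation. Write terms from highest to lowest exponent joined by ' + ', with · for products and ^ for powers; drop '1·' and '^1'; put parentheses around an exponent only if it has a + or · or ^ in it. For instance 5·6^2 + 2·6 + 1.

2·6^2 + 6 + 5

[0] 4 ≡ 2^2 (base 2). Lift 3: 27. −1: 26.
[1] 26 ≡ 2·3^2 + 2·3 + 2 (base 3). Lift 4: 42. −1: 41.
[2] 41 ≡ 2·4^2 + 2·4 + 1 (base 4). Lift 5: 61. −1: 60.
[3] 60 ≡ 2·5^2 + 2·5 (base 5). Lift 6: 84. −1: 83.
[4] 83 ≡ 2·6^2 + 6 + 5 (base 6). Lift 7: 110. −1: 109.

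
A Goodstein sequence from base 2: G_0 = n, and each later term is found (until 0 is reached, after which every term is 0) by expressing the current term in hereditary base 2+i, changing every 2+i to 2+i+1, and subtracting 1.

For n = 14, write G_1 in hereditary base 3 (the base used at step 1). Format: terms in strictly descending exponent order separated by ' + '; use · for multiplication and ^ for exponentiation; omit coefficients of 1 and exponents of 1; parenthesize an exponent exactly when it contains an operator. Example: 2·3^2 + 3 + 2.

i=0: 14 = 2^(2 + 1) + 2^2 + 2 (b=2); 2→3: 3^(3 + 1) + 3^3 + 3 = 111; 111−1 = 110
i=1: 110 = 3^(3 + 1) + 3^3 + 2 (b=3); 3→4: 4^(4 + 1) + 4^4 + 2 = 1282; 1282−1 = 1281

3^(3 + 1) + 3^3 + 2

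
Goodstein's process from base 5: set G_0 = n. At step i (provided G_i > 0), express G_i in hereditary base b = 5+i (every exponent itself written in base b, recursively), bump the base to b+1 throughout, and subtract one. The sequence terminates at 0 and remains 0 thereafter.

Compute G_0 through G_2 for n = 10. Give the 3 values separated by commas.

base 5: 10 = 2·5; at 6: 2·6 = 12; next = 11
base 6: 11 = 6 + 5; at 7: 7 + 5 = 12; next = 11

10, 11, 11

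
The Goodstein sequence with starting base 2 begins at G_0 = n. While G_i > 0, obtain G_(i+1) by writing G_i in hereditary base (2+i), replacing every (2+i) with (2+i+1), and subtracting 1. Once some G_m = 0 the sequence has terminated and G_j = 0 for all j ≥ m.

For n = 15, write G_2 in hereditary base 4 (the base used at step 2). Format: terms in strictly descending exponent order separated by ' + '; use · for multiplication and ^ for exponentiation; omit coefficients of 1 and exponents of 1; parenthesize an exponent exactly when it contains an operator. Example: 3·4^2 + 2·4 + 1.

4^(4 + 1) + 4^4 + 3

G_0=15  [base 2] 2^(2 + 1) + 2^2 + 2 + 1  →[2↦3]→  3^(3 + 1) + 3^3 + 3 + 1 = 112  −1 ⇒ G_1=111
G_1=111  [base 3] 3^(3 + 1) + 3^3 + 3  →[3↦4]→  4^(4 + 1) + 4^4 + 4 = 1284  −1 ⇒ G_2=1283
G_2=1283  [base 4] 4^(4 + 1) + 4^4 + 3  →[4↦5]→  5^(5 + 1) + 5^5 + 3 = 18753  −1 ⇒ G_3=18752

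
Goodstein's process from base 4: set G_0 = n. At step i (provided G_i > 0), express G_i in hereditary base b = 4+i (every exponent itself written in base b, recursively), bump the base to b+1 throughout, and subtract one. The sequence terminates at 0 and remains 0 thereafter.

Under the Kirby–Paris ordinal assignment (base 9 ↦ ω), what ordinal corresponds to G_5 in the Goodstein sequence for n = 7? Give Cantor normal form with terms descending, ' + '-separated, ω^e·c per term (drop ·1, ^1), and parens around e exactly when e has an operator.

(0) 7|_4 = 4 + 3 ↦ 5 + 3|_5 = 8 ⇒ 7
(1) 7|_5 = 5 + 2 ↦ 6 + 2|_6 = 8 ⇒ 7
(2) 7|_6 = 6 + 1 ↦ 7 + 1|_7 = 8 ⇒ 7
(3) 7|_7 = 7 ↦ 8|_8 = 8 ⇒ 7
(4) 7|_8 = 7 ↦ 7|_9 = 7 ⇒ 6
(5) 6|_9 = 6 ↦ 6|_10 = 6 ⇒ 5

6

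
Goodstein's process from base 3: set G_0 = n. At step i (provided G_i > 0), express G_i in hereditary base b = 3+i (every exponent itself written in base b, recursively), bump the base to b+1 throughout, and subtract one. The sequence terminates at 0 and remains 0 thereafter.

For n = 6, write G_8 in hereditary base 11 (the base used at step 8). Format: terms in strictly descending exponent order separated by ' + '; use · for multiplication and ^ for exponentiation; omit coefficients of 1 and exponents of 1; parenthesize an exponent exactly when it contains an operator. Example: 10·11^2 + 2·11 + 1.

i=0: 6 = 2·3 (b=3); 3→4: 2·4 = 8; 8−1 = 7
i=1: 7 = 4 + 3 (b=4); 4→5: 5 + 3 = 8; 8−1 = 7
i=2: 7 = 5 + 2 (b=5); 5→6: 6 + 2 = 8; 8−1 = 7
i=3: 7 = 6 + 1 (b=6); 6→7: 7 + 1 = 8; 8−1 = 7
i=4: 7 = 7 (b=7); 7→8: 8 = 8; 8−1 = 7
i=5: 7 = 7 (b=8); 8→9: 7 = 7; 7−1 = 6
i=6: 6 = 6 (b=9); 9→10: 6 = 6; 6−1 = 5
i=7: 5 = 5 (b=10); 10→11: 5 = 5; 5−1 = 4

4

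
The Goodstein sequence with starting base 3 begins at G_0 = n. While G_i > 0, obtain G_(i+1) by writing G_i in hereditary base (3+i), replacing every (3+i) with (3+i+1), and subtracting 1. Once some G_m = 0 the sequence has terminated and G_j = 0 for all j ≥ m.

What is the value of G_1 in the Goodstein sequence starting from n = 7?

7 —HB3→ 2·3 + 1 —bump→ 2·4 + 1 = 9 —(−1)→ 8
8 —HB4→ 2·4 —bump→ 2·5 = 10 —(−1)→ 9

8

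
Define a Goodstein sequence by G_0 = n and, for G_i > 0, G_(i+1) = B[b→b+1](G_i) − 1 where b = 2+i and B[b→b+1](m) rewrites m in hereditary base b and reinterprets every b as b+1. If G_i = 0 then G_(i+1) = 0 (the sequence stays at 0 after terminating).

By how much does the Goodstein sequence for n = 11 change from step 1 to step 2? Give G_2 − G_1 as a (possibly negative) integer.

step 0: 11 = 2^(2 + 1) + 2 + 1; sub 3 for 2: 3^(3 + 1) + 3 + 1; = 85; G_1 = 85−1 = 84
step 1: 84 = 3^(3 + 1) + 3; sub 4 for 3: 4^(4 + 1) + 4; = 1028; G_2 = 1028−1 = 1027

943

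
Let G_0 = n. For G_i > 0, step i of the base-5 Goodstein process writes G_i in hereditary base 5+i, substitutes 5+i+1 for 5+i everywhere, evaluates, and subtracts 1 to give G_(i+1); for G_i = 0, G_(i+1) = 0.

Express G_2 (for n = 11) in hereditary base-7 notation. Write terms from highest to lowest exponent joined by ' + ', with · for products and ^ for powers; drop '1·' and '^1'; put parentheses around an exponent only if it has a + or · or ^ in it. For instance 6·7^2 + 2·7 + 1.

7 + 6

[0] 11 ≡ 2·5 + 1 (base 5). Lift 6: 13. −1: 12.
[1] 12 ≡ 2·6 (base 6). Lift 7: 14. −1: 13.
[2] 13 ≡ 7 + 6 (base 7). Lift 8: 14. −1: 13.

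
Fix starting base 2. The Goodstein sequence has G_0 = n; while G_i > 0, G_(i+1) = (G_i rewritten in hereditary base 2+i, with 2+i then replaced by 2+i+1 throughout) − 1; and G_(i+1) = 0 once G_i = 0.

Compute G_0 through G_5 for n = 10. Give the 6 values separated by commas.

10, 83, 1025, 15625, 279935, 4215754

10 —HB2→ 2^(2 + 1) + 2 —bump→ 3^(3 + 1) + 3 = 84 —(−1)→ 83
83 —HB3→ 3^(3 + 1) + 2 —bump→ 4^(4 + 1) + 2 = 1026 —(−1)→ 1025
1025 —HB4→ 4^(4 + 1) + 1 —bump→ 5^(5 + 1) + 1 = 15626 —(−1)→ 15625
15625 —HB5→ 5^(5 + 1) —bump→ 6^(6 + 1) = 279936 —(−1)→ 279935
279935 —HB6→ 5·6^6 + 5·6^5 + 5·6^4 + 5·6^3 + 5·6^2 + 5·6 + 5 —bump→ 5·7^7 + 5·7^5 + 5·7^4 + 5·7^3 + 5·7^2 + 5·7 + 5 = 4215755 —(−1)→ 4215754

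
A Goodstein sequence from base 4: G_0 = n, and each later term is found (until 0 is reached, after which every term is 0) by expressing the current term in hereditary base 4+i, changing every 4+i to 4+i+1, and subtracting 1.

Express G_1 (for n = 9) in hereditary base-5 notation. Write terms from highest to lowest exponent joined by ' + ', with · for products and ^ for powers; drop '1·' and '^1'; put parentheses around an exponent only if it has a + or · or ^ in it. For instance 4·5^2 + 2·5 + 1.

2·5

9 —HB4→ 2·4 + 1 —bump→ 2·5 + 1 = 11 —(−1)→ 10
10 —HB5→ 2·5 —bump→ 2·6 = 12 —(−1)→ 11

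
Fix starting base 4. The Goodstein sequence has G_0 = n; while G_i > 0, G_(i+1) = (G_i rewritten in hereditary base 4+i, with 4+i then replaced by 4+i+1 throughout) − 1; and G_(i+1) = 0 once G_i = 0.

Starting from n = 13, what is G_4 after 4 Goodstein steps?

13 —HB4→ 3·4 + 1 —bump→ 3·5 + 1 = 16 —(−1)→ 15
15 —HB5→ 3·5 —bump→ 3·6 = 18 —(−1)→ 17
17 —HB6→ 2·6 + 5 —bump→ 2·7 + 5 = 19 —(−1)→ 18
18 —HB7→ 2·7 + 4 —bump→ 2·8 + 4 = 20 —(−1)→ 19
19 —HB8→ 2·8 + 3 —bump→ 2·9 + 3 = 21 —(−1)→ 20

19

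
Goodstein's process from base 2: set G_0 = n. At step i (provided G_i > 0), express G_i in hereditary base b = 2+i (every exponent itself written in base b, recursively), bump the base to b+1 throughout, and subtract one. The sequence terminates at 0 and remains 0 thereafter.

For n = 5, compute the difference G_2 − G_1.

G_0 = 5. HB_2(5) = 2^2 + 1. Bump = 28. G_1 = 27.
G_1 = 27. HB_3(27) = 3^3. Bump = 256. G_2 = 255.

228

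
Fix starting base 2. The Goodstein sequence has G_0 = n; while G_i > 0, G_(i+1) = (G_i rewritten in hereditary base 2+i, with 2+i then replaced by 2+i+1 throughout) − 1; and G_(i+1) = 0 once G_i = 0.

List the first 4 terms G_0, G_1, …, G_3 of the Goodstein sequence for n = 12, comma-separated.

12, 107, 1065, 15685

step 0: 12 = 2^(2 + 1) + 2^2; sub 3 for 2: 3^(3 + 1) + 3^3; = 108; G_1 = 108−1 = 107
step 1: 107 = 3^(3 + 1) + 2·3^2 + 2·3 + 2; sub 4 for 3: 4^(4 + 1) + 2·4^2 + 2·4 + 2; = 1066; G_2 = 1066−1 = 1065
step 2: 1065 = 4^(4 + 1) + 2·4^2 + 2·4 + 1; sub 5 for 4: 5^(5 + 1) + 2·5^2 + 2·5 + 1; = 15686; G_3 = 15686−1 = 15685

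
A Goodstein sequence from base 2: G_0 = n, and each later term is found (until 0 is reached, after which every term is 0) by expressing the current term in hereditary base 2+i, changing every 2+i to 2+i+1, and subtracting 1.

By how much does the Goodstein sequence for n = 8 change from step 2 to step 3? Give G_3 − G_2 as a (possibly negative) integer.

5757

(0) 8|_2 = 2^(2 + 1) ↦ 3^(3 + 1)|_3 = 81 ⇒ 80
(1) 80|_3 = 2·3^3 + 2·3^2 + 2·3 + 2 ↦ 2·4^4 + 2·4^2 + 2·4 + 2|_4 = 554 ⇒ 553
(2) 553|_4 = 2·4^4 + 2·4^2 + 2·4 + 1 ↦ 2·5^5 + 2·5^2 + 2·5 + 1|_5 = 6311 ⇒ 6310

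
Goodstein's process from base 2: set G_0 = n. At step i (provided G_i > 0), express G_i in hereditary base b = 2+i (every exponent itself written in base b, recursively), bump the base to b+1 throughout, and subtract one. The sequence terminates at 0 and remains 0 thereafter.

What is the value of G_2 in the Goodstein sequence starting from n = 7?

259

G_0=7  [base 2] 2^2 + 2 + 1  →[2↦3]→  3^3 + 3 + 1 = 31  −1 ⇒ G_1=30
G_1=30  [base 3] 3^3 + 3  →[3↦4]→  4^4 + 4 = 260  −1 ⇒ G_2=259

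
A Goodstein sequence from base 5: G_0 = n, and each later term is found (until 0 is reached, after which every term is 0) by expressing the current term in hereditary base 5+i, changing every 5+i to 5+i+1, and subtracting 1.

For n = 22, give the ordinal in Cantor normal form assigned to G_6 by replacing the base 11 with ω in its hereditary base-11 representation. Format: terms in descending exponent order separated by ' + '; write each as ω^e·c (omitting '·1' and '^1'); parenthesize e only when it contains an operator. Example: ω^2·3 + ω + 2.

[0] 22 ≡ 4·5 + 2 (base 5). Lift 6: 26. −1: 25.
[1] 25 ≡ 4·6 + 1 (base 6). Lift 7: 29. −1: 28.
[2] 28 ≡ 4·7 (base 7). Lift 8: 32. −1: 31.
[3] 31 ≡ 3·8 + 7 (base 8). Lift 9: 34. −1: 33.
[4] 33 ≡ 3·9 + 6 (base 9). Lift 10: 36. −1: 35.
[5] 35 ≡ 3·10 + 5 (base 10). Lift 11: 38. −1: 37.
[6] 37 ≡ 3·11 + 4 (base 11). Lift 12: 40. −1: 39.

ω·3 + 4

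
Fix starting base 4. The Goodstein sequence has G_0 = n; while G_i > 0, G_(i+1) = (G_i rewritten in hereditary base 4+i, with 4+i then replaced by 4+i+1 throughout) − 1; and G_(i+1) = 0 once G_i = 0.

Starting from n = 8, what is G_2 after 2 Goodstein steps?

9

G_0=8  [base 4] 2·4  →[4↦5]→  2·5 = 10  −1 ⇒ G_1=9
G_1=9  [base 5] 5 + 4  →[5↦6]→  6 + 4 = 10  −1 ⇒ G_2=9
G_2=9  [base 6] 6 + 3  →[6↦7]→  7 + 3 = 10  −1 ⇒ G_3=9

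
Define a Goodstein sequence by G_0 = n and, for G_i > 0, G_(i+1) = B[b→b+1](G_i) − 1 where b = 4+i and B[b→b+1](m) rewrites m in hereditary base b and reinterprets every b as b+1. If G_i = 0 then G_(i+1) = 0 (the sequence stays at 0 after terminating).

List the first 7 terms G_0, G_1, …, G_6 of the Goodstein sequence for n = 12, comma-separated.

12, 14, 15, 16, 17, 18, 19

[0] 12 ≡ 3·4 (base 4). Lift 5: 15. −1: 14.
[1] 14 ≡ 2·5 + 4 (base 5). Lift 6: 16. −1: 15.
[2] 15 ≡ 2·6 + 3 (base 6). Lift 7: 17. −1: 16.
[3] 16 ≡ 2·7 + 2 (base 7). Lift 8: 18. −1: 17.
[4] 17 ≡ 2·8 + 1 (base 8). Lift 9: 19. −1: 18.
[5] 18 ≡ 2·9 (base 9). Lift 10: 20. −1: 19.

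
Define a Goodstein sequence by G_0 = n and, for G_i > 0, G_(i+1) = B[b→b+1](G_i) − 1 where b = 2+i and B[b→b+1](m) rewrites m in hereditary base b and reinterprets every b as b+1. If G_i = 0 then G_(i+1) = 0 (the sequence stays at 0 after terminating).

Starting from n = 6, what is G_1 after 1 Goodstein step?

29

6 —HB2→ 2^2 + 2 —bump→ 3^3 + 3 = 30 —(−1)→ 29
29 —HB3→ 3^3 + 2 —bump→ 4^4 + 2 = 258 —(−1)→ 257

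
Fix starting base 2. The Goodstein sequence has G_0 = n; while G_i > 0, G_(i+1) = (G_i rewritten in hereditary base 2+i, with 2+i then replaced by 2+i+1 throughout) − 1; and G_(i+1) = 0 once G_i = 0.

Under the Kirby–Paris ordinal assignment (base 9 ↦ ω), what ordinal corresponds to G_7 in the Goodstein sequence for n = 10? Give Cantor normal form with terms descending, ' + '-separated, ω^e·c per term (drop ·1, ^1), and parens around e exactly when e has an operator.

(0) 10|_2 = 2^(2 + 1) + 2 ↦ 3^(3 + 1) + 3|_3 = 84 ⇒ 83
(1) 83|_3 = 3^(3 + 1) + 2 ↦ 4^(4 + 1) + 2|_4 = 1026 ⇒ 1025
(2) 1025|_4 = 4^(4 + 1) + 1 ↦ 5^(5 + 1) + 1|_5 = 15626 ⇒ 15625
(3) 15625|_5 = 5^(5 + 1) ↦ 6^(6 + 1)|_6 = 279936 ⇒ 279935
(4) 279935|_6 = 5·6^6 + 5·6^5 + 5·6^4 + 5·6^3 + 5·6^2 + 5·6 + 5 ↦ 5·7^7 + 5·7^5 + 5·7^4 + 5·7^3 + 5·7^2 + 5·7 + 5|_7 = 4215755 ⇒ 4215754
(5) 4215754|_7 = 5·7^7 + 5·7^5 + 5·7^4 + 5·7^3 + 5·7^2 + 5·7 + 4 ↦ 5·8^8 + 5·8^5 + 5·8^4 + 5·8^3 + 5·8^2 + 5·8 + 4|_8 = 84073324 ⇒ 84073323
(6) 84073323|_8 = 5·8^8 + 5·8^5 + 5·8^4 + 5·8^3 + 5·8^2 + 5·8 + 3 ↦ 5·9^9 + 5·9^5 + 5·9^4 + 5·9^3 + 5·9^2 + 5·9 + 3|_9 = 1937434593 ⇒ 1937434592
(7) 1937434592|_9 = 5·9^9 + 5·9^5 + 5·9^4 + 5·9^3 + 5·9^2 + 5·9 + 2 ↦ 5·10^10 + 5·10^5 + 5·10^4 + 5·10^3 + 5·10^2 + 5·10 + 2|_10 = 50000555552 ⇒ 50000555551

ω^ω·5 + ω^5·5 + ω^4·5 + ω^3·5 + ω^2·5 + ω·5 + 2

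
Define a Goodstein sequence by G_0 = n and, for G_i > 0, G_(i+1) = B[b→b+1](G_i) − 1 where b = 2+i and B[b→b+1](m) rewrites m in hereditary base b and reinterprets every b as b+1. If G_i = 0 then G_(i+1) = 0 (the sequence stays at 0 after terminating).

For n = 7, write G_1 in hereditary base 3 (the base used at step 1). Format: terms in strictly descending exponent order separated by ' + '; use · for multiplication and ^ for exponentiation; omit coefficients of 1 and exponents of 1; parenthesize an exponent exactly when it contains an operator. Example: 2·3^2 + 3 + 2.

3^3 + 3

step 0: 7 = 2^2 + 2 + 1; sub 3 for 2: 3^3 + 3 + 1; = 31; G_1 = 31−1 = 30
step 1: 30 = 3^3 + 3; sub 4 for 3: 4^4 + 4; = 260; G_2 = 260−1 = 259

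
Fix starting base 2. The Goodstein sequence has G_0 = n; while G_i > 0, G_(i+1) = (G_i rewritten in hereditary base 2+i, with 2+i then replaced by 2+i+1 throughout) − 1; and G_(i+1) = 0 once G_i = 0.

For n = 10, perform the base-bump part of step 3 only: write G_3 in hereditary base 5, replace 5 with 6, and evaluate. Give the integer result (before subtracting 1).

i=0: 10 = 2^(2 + 1) + 2 (b=2); 2→3: 3^(3 + 1) + 3 = 84; 84−1 = 83
i=1: 83 = 3^(3 + 1) + 2 (b=3); 3→4: 4^(4 + 1) + 2 = 1026; 1026−1 = 1025
i=2: 1025 = 4^(4 + 1) + 1 (b=4); 4→5: 5^(5 + 1) + 1 = 15626; 15626−1 = 15625
i=3: 15625 = 5^(5 + 1) (b=5); 5→6: 6^(6 + 1) = 279936; 279936−1 = 279935

279936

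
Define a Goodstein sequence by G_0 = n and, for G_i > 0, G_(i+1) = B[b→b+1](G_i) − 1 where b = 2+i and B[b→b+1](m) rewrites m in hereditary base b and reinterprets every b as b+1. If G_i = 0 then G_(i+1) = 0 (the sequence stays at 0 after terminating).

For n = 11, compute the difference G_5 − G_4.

(0) 11|_2 = 2^(2 + 1) + 2 + 1 ↦ 3^(3 + 1) + 3 + 1|_3 = 85 ⇒ 84
(1) 84|_3 = 3^(3 + 1) + 3 ↦ 4^(4 + 1) + 4|_4 = 1028 ⇒ 1027
(2) 1027|_4 = 4^(4 + 1) + 3 ↦ 5^(5 + 1) + 3|_5 = 15628 ⇒ 15627
(3) 15627|_5 = 5^(5 + 1) + 2 ↦ 6^(6 + 1) + 2|_6 = 279938 ⇒ 279937
(4) 279937|_6 = 6^(6 + 1) + 1 ↦ 7^(7 + 1) + 1|_7 = 5764802 ⇒ 5764801

5484864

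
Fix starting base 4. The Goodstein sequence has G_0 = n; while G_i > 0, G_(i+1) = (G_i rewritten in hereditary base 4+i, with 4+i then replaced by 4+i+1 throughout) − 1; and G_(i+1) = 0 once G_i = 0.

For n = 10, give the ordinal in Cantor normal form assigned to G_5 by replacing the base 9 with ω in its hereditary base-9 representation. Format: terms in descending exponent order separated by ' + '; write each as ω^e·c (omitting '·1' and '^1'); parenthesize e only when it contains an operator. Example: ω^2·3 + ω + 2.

10 —HB4→ 2·4 + 2 —bump→ 2·5 + 2 = 12 —(−1)→ 11
11 —HB5→ 2·5 + 1 —bump→ 2·6 + 1 = 13 —(−1)→ 12
12 —HB6→ 2·6 —bump→ 2·7 = 14 —(−1)→ 13
13 —HB7→ 7 + 6 —bump→ 8 + 6 = 14 —(−1)→ 13
13 —HB8→ 8 + 5 —bump→ 9 + 5 = 14 —(−1)→ 13

ω + 4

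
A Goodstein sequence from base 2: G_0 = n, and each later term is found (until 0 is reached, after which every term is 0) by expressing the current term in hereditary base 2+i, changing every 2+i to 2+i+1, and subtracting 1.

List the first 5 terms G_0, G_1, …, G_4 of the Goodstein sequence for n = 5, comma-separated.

5, 27, 255, 467, 775

step 0: 5 = 2^2 + 1; sub 3 for 2: 3^3 + 1; = 28; G_1 = 28−1 = 27
step 1: 27 = 3^3; sub 4 for 3: 4^4; = 256; G_2 = 256−1 = 255
step 2: 255 = 3·4^3 + 3·4^2 + 3·4 + 3; sub 5 for 4: 3·5^3 + 3·5^2 + 3·5 + 3; = 468; G_3 = 468−1 = 467
step 3: 467 = 3·5^3 + 3·5^2 + 3·5 + 2; sub 6 for 5: 3·6^3 + 3·6^2 + 3·6 + 2; = 776; G_4 = 776−1 = 775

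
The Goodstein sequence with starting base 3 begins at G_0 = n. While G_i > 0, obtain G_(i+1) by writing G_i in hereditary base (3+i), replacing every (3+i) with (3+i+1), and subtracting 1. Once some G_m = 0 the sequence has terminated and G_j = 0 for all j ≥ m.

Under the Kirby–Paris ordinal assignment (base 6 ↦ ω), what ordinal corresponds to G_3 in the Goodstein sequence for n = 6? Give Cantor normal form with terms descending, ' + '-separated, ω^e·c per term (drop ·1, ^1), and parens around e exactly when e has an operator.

G_0=6  [base 3] 2·3  →[3↦4]→  2·4 = 8  −1 ⇒ G_1=7
G_1=7  [base 4] 4 + 3  →[4↦5]→  5 + 3 = 8  −1 ⇒ G_2=7
G_2=7  [base 5] 5 + 2  →[5↦6]→  6 + 2 = 8  −1 ⇒ G_3=7

ω + 1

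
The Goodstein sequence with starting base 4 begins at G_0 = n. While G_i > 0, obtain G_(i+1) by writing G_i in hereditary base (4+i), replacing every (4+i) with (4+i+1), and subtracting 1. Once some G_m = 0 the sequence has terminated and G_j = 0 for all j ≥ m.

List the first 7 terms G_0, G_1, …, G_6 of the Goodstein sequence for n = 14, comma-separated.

[0] 14 ≡ 3·4 + 2 (base 4). Lift 5: 17. −1: 16.
[1] 16 ≡ 3·5 + 1 (base 5). Lift 6: 19. −1: 18.
[2] 18 ≡ 3·6 (base 6). Lift 7: 21. −1: 20.
[3] 20 ≡ 2·7 + 6 (base 7). Lift 8: 22. −1: 21.
[4] 21 ≡ 2·8 + 5 (base 8). Lift 9: 23. −1: 22.
[5] 22 ≡ 2·9 + 4 (base 9). Lift 10: 24. −1: 23.

14, 16, 18, 20, 21, 22, 23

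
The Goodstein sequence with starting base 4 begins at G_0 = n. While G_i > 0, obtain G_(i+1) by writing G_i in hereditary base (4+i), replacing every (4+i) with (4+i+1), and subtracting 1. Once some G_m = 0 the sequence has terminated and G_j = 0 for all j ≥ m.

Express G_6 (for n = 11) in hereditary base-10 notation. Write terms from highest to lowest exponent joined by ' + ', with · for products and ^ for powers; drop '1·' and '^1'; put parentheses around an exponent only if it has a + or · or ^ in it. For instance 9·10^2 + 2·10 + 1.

i=0: 11 = 2·4 + 3 (b=4); 4→5: 2·5 + 3 = 13; 13−1 = 12
i=1: 12 = 2·5 + 2 (b=5); 5→6: 2·6 + 2 = 14; 14−1 = 13
i=2: 13 = 2·6 + 1 (b=6); 6→7: 2·7 + 1 = 15; 15−1 = 14
i=3: 14 = 2·7 (b=7); 7→8: 2·8 = 16; 16−1 = 15
i=4: 15 = 8 + 7 (b=8); 8→9: 9 + 7 = 16; 16−1 = 15
i=5: 15 = 9 + 6 (b=9); 9→10: 10 + 6 = 16; 16−1 = 15

10 + 5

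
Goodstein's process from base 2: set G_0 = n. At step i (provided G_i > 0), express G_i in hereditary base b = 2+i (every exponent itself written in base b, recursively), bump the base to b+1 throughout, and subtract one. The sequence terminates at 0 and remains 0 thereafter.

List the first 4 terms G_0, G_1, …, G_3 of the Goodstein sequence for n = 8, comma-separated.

(0) 8|_2 = 2^(2 + 1) ↦ 3^(3 + 1)|_3 = 81 ⇒ 80
(1) 80|_3 = 2·3^3 + 2·3^2 + 2·3 + 2 ↦ 2·4^4 + 2·4^2 + 2·4 + 2|_4 = 554 ⇒ 553
(2) 553|_4 = 2·4^4 + 2·4^2 + 2·4 + 1 ↦ 2·5^5 + 2·5^2 + 2·5 + 1|_5 = 6311 ⇒ 6310

8, 80, 553, 6310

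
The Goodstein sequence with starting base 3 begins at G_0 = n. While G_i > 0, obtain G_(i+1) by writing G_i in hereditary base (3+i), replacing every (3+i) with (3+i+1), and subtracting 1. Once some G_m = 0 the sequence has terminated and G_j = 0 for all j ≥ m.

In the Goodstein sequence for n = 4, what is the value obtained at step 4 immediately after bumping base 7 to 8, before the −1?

2

step 0: 4 = 3 + 1; sub 4 for 3: 4 + 1; = 5; G_1 = 5−1 = 4
step 1: 4 = 4; sub 5 for 4: 5; = 5; G_2 = 5−1 = 4
step 2: 4 = 4; sub 6 for 5: 4; = 4; G_3 = 4−1 = 3
step 3: 3 = 3; sub 7 for 6: 3; = 3; G_4 = 3−1 = 2
step 4: 2 = 2; sub 8 for 7: 2; = 2; G_5 = 2−1 = 1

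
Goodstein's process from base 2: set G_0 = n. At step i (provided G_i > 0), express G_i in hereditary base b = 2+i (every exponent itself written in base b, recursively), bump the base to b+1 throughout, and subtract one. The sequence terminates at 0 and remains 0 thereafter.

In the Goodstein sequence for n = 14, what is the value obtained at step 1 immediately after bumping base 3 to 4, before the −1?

G_0=14  [base 2] 2^(2 + 1) + 2^2 + 2  →[2↦3]→  3^(3 + 1) + 3^3 + 3 = 111  −1 ⇒ G_1=110
G_1=110  [base 3] 3^(3 + 1) + 3^3 + 2  →[3↦4]→  4^(4 + 1) + 4^4 + 2 = 1282  −1 ⇒ G_2=1281

1282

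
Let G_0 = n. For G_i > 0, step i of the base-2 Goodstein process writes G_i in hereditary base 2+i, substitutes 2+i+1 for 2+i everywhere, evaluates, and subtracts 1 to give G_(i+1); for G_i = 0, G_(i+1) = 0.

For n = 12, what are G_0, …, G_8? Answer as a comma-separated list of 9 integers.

12, 107, 1065, 15685, 280019, 5764910, 134217867, 3486784574, 100000000211

G_0=12  [base 2] 2^(2 + 1) + 2^2  →[2↦3]→  3^(3 + 1) + 3^3 = 108  −1 ⇒ G_1=107
G_1=107  [base 3] 3^(3 + 1) + 2·3^2 + 2·3 + 2  →[3↦4]→  4^(4 + 1) + 2·4^2 + 2·4 + 2 = 1066  −1 ⇒ G_2=1065
G_2=1065  [base 4] 4^(4 + 1) + 2·4^2 + 2·4 + 1  →[4↦5]→  5^(5 + 1) + 2·5^2 + 2·5 + 1 = 15686  −1 ⇒ G_3=15685
G_3=15685  [base 5] 5^(5 + 1) + 2·5^2 + 2·5  →[5↦6]→  6^(6 + 1) + 2·6^2 + 2·6 = 280020  −1 ⇒ G_4=280019
G_4=280019  [base 6] 6^(6 + 1) + 2·6^2 + 6 + 5  →[6↦7]→  7^(7 + 1) + 2·7^2 + 7 + 5 = 5764911  −1 ⇒ G_5=5764910
G_5=5764910  [base 7] 7^(7 + 1) + 2·7^2 + 7 + 4  →[7↦8]→  8^(8 + 1) + 2·8^2 + 8 + 4 = 134217868  −1 ⇒ G_6=134217867
G_6=134217867  [base 8] 8^(8 + 1) + 2·8^2 + 8 + 3  →[8↦9]→  9^(9 + 1) + 2·9^2 + 9 + 3 = 3486784575  −1 ⇒ G_7=3486784574
G_7=3486784574  [base 9] 9^(9 + 1) + 2·9^2 + 9 + 2  →[9↦10]→  10^(10 + 1) + 2·10^2 + 10 + 2 = 100000000212  −1 ⇒ G_8=100000000211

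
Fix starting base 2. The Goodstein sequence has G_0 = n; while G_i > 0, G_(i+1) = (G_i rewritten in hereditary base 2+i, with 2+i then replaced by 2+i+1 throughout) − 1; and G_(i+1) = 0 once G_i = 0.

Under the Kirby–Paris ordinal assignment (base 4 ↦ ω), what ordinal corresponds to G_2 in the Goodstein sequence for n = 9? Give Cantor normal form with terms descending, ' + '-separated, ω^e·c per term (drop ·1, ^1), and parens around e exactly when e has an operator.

ω^ω·3 + ω^3·3 + ω^2·3 + ω·3 + 3

base 2: 9 = 2^(2 + 1) + 1; at 3: 3^(3 + 1) + 1 = 82; next = 81
base 3: 81 = 3^(3 + 1); at 4: 4^(4 + 1) = 1024; next = 1023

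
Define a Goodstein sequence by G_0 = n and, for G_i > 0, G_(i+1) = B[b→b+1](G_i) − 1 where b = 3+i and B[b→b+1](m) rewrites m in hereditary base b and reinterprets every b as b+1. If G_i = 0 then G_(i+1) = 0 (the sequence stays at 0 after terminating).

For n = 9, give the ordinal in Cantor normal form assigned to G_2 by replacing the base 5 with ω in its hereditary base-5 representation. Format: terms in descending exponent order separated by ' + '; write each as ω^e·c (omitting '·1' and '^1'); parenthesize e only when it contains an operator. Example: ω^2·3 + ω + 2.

ω·3 + 2

[0] 9 ≡ 3^2 (base 3). Lift 4: 16. −1: 15.
[1] 15 ≡ 3·4 + 3 (base 4). Lift 5: 18. −1: 17.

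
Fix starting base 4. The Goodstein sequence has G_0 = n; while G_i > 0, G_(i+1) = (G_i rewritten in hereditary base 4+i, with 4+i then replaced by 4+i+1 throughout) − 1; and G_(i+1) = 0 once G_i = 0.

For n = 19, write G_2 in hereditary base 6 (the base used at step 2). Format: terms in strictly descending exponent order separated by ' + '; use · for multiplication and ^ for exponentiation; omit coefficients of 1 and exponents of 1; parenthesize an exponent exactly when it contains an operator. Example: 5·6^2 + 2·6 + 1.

6^2 + 1

G_0 = 19. HB_4(19) = 4^2 + 3. Bump = 28. G_1 = 27.
G_1 = 27. HB_5(27) = 5^2 + 2. Bump = 38. G_2 = 37.
G_2 = 37. HB_6(37) = 6^2 + 1. Bump = 50. G_3 = 49.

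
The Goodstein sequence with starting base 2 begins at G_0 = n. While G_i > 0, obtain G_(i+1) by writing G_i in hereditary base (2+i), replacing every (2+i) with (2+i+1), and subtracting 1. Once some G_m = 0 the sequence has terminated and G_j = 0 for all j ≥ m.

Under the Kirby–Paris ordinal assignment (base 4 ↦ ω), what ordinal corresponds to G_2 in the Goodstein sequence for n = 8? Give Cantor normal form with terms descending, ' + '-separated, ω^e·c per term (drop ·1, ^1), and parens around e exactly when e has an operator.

(0) 8|_2 = 2^(2 + 1) ↦ 3^(3 + 1)|_3 = 81 ⇒ 80
(1) 80|_3 = 2·3^3 + 2·3^2 + 2·3 + 2 ↦ 2·4^4 + 2·4^2 + 2·4 + 2|_4 = 554 ⇒ 553
(2) 553|_4 = 2·4^4 + 2·4^2 + 2·4 + 1 ↦ 2·5^5 + 2·5^2 + 2·5 + 1|_5 = 6311 ⇒ 6310

ω^ω·2 + ω^2·2 + ω·2 + 1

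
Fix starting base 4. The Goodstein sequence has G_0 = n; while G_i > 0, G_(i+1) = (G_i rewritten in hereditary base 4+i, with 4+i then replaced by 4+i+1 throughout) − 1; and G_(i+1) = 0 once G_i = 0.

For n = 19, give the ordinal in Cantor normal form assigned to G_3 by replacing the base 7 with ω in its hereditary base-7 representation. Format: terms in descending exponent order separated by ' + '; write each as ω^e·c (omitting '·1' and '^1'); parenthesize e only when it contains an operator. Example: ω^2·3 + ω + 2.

ω^2

19 —HB4→ 4^2 + 3 —bump→ 5^2 + 3 = 28 —(−1)→ 27
27 —HB5→ 5^2 + 2 —bump→ 6^2 + 2 = 38 —(−1)→ 37
37 —HB6→ 6^2 + 1 —bump→ 7^2 + 1 = 50 —(−1)→ 49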